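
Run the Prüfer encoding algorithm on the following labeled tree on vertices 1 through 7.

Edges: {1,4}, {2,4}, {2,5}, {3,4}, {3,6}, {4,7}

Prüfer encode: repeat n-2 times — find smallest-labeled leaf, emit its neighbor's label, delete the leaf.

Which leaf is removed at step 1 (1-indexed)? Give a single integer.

Step 1: current leaves = {1,5,6,7}. Remove leaf 1 (neighbor: 4).

Answer: 1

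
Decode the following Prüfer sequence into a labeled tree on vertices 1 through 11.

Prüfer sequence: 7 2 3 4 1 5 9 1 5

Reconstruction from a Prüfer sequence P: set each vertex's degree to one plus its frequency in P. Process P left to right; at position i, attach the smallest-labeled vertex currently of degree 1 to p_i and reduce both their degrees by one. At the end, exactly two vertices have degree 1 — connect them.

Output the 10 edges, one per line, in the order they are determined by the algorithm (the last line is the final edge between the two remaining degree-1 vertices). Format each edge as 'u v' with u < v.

Initial degrees: {1:3, 2:2, 3:2, 4:2, 5:3, 6:1, 7:2, 8:1, 9:2, 10:1, 11:1}
Step 1: smallest deg-1 vertex = 6, p_1 = 7. Add edge {6,7}. Now deg[6]=0, deg[7]=1.
Step 2: smallest deg-1 vertex = 7, p_2 = 2. Add edge {2,7}. Now deg[7]=0, deg[2]=1.
Step 3: smallest deg-1 vertex = 2, p_3 = 3. Add edge {2,3}. Now deg[2]=0, deg[3]=1.
Step 4: smallest deg-1 vertex = 3, p_4 = 4. Add edge {3,4}. Now deg[3]=0, deg[4]=1.
Step 5: smallest deg-1 vertex = 4, p_5 = 1. Add edge {1,4}. Now deg[4]=0, deg[1]=2.
Step 6: smallest deg-1 vertex = 8, p_6 = 5. Add edge {5,8}. Now deg[8]=0, deg[5]=2.
Step 7: smallest deg-1 vertex = 10, p_7 = 9. Add edge {9,10}. Now deg[10]=0, deg[9]=1.
Step 8: smallest deg-1 vertex = 9, p_8 = 1. Add edge {1,9}. Now deg[9]=0, deg[1]=1.
Step 9: smallest deg-1 vertex = 1, p_9 = 5. Add edge {1,5}. Now deg[1]=0, deg[5]=1.
Final: two remaining deg-1 vertices are 5, 11. Add edge {5,11}.

Answer: 6 7
2 7
2 3
3 4
1 4
5 8
9 10
1 9
1 5
5 11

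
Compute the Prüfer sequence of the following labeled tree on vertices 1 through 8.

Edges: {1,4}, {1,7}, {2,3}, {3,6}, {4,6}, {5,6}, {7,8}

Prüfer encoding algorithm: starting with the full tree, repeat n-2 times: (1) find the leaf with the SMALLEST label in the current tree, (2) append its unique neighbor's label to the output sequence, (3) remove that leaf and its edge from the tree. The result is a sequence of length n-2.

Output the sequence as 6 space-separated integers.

Step 1: leaves = {2,5,8}. Remove smallest leaf 2, emit neighbor 3.
Step 2: leaves = {3,5,8}. Remove smallest leaf 3, emit neighbor 6.
Step 3: leaves = {5,8}. Remove smallest leaf 5, emit neighbor 6.
Step 4: leaves = {6,8}. Remove smallest leaf 6, emit neighbor 4.
Step 5: leaves = {4,8}. Remove smallest leaf 4, emit neighbor 1.
Step 6: leaves = {1,8}. Remove smallest leaf 1, emit neighbor 7.
Done: 2 vertices remain (7, 8). Sequence = [3 6 6 4 1 7]

Answer: 3 6 6 4 1 7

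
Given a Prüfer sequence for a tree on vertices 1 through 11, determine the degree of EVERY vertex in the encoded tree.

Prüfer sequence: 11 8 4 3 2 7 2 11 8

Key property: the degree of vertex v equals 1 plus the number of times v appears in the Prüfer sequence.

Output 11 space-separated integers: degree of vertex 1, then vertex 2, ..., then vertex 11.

p_1 = 11: count[11] becomes 1
p_2 = 8: count[8] becomes 1
p_3 = 4: count[4] becomes 1
p_4 = 3: count[3] becomes 1
p_5 = 2: count[2] becomes 1
p_6 = 7: count[7] becomes 1
p_7 = 2: count[2] becomes 2
p_8 = 11: count[11] becomes 2
p_9 = 8: count[8] becomes 2
Degrees (1 + count): deg[1]=1+0=1, deg[2]=1+2=3, deg[3]=1+1=2, deg[4]=1+1=2, deg[5]=1+0=1, deg[6]=1+0=1, deg[7]=1+1=2, deg[8]=1+2=3, deg[9]=1+0=1, deg[10]=1+0=1, deg[11]=1+2=3

Answer: 1 3 2 2 1 1 2 3 1 1 3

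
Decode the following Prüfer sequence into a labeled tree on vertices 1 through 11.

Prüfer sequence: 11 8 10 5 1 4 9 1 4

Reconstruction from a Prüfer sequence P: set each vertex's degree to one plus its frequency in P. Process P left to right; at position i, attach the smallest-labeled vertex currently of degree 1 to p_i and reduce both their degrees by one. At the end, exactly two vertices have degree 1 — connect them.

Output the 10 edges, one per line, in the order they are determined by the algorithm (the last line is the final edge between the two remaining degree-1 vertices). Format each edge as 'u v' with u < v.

Initial degrees: {1:3, 2:1, 3:1, 4:3, 5:2, 6:1, 7:1, 8:2, 9:2, 10:2, 11:2}
Step 1: smallest deg-1 vertex = 2, p_1 = 11. Add edge {2,11}. Now deg[2]=0, deg[11]=1.
Step 2: smallest deg-1 vertex = 3, p_2 = 8. Add edge {3,8}. Now deg[3]=0, deg[8]=1.
Step 3: smallest deg-1 vertex = 6, p_3 = 10. Add edge {6,10}. Now deg[6]=0, deg[10]=1.
Step 4: smallest deg-1 vertex = 7, p_4 = 5. Add edge {5,7}. Now deg[7]=0, deg[5]=1.
Step 5: smallest deg-1 vertex = 5, p_5 = 1. Add edge {1,5}. Now deg[5]=0, deg[1]=2.
Step 6: smallest deg-1 vertex = 8, p_6 = 4. Add edge {4,8}. Now deg[8]=0, deg[4]=2.
Step 7: smallest deg-1 vertex = 10, p_7 = 9. Add edge {9,10}. Now deg[10]=0, deg[9]=1.
Step 8: smallest deg-1 vertex = 9, p_8 = 1. Add edge {1,9}. Now deg[9]=0, deg[1]=1.
Step 9: smallest deg-1 vertex = 1, p_9 = 4. Add edge {1,4}. Now deg[1]=0, deg[4]=1.
Final: two remaining deg-1 vertices are 4, 11. Add edge {4,11}.

Answer: 2 11
3 8
6 10
5 7
1 5
4 8
9 10
1 9
1 4
4 11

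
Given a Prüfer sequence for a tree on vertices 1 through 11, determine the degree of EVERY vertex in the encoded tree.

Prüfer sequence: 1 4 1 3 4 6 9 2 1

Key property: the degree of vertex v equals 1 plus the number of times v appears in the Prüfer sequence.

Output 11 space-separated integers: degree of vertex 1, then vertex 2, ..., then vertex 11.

p_1 = 1: count[1] becomes 1
p_2 = 4: count[4] becomes 1
p_3 = 1: count[1] becomes 2
p_4 = 3: count[3] becomes 1
p_5 = 4: count[4] becomes 2
p_6 = 6: count[6] becomes 1
p_7 = 9: count[9] becomes 1
p_8 = 2: count[2] becomes 1
p_9 = 1: count[1] becomes 3
Degrees (1 + count): deg[1]=1+3=4, deg[2]=1+1=2, deg[3]=1+1=2, deg[4]=1+2=3, deg[5]=1+0=1, deg[6]=1+1=2, deg[7]=1+0=1, deg[8]=1+0=1, deg[9]=1+1=2, deg[10]=1+0=1, deg[11]=1+0=1

Answer: 4 2 2 3 1 2 1 1 2 1 1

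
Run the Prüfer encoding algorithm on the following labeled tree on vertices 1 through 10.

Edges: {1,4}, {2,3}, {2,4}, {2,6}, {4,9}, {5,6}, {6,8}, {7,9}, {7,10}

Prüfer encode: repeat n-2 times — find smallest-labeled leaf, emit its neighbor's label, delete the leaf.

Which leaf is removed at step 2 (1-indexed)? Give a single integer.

Answer: 3

Derivation:
Step 1: current leaves = {1,3,5,8,10}. Remove leaf 1 (neighbor: 4).
Step 2: current leaves = {3,5,8,10}. Remove leaf 3 (neighbor: 2).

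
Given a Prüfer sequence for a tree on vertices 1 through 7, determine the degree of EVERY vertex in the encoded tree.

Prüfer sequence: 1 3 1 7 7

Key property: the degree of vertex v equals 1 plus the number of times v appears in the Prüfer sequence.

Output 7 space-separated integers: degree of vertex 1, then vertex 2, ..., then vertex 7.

Answer: 3 1 2 1 1 1 3

Derivation:
p_1 = 1: count[1] becomes 1
p_2 = 3: count[3] becomes 1
p_3 = 1: count[1] becomes 2
p_4 = 7: count[7] becomes 1
p_5 = 7: count[7] becomes 2
Degrees (1 + count): deg[1]=1+2=3, deg[2]=1+0=1, deg[3]=1+1=2, deg[4]=1+0=1, deg[5]=1+0=1, deg[6]=1+0=1, deg[7]=1+2=3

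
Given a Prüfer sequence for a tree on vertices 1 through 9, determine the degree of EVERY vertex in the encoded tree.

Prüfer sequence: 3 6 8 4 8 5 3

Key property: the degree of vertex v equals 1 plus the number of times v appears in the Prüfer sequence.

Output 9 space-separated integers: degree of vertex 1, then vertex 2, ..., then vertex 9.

Answer: 1 1 3 2 2 2 1 3 1

Derivation:
p_1 = 3: count[3] becomes 1
p_2 = 6: count[6] becomes 1
p_3 = 8: count[8] becomes 1
p_4 = 4: count[4] becomes 1
p_5 = 8: count[8] becomes 2
p_6 = 5: count[5] becomes 1
p_7 = 3: count[3] becomes 2
Degrees (1 + count): deg[1]=1+0=1, deg[2]=1+0=1, deg[3]=1+2=3, deg[4]=1+1=2, deg[5]=1+1=2, deg[6]=1+1=2, deg[7]=1+0=1, deg[8]=1+2=3, deg[9]=1+0=1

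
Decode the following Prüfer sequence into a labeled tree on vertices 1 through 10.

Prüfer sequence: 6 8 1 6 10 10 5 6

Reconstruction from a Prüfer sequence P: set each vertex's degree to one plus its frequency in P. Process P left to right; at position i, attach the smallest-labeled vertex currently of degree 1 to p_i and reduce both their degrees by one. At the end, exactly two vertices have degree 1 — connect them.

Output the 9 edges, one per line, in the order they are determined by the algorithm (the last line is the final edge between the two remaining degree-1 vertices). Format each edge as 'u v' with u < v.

Answer: 2 6
3 8
1 4
1 6
7 10
8 10
5 9
5 6
6 10

Derivation:
Initial degrees: {1:2, 2:1, 3:1, 4:1, 5:2, 6:4, 7:1, 8:2, 9:1, 10:3}
Step 1: smallest deg-1 vertex = 2, p_1 = 6. Add edge {2,6}. Now deg[2]=0, deg[6]=3.
Step 2: smallest deg-1 vertex = 3, p_2 = 8. Add edge {3,8}. Now deg[3]=0, deg[8]=1.
Step 3: smallest deg-1 vertex = 4, p_3 = 1. Add edge {1,4}. Now deg[4]=0, deg[1]=1.
Step 4: smallest deg-1 vertex = 1, p_4 = 6. Add edge {1,6}. Now deg[1]=0, deg[6]=2.
Step 5: smallest deg-1 vertex = 7, p_5 = 10. Add edge {7,10}. Now deg[7]=0, deg[10]=2.
Step 6: smallest deg-1 vertex = 8, p_6 = 10. Add edge {8,10}. Now deg[8]=0, deg[10]=1.
Step 7: smallest deg-1 vertex = 9, p_7 = 5. Add edge {5,9}. Now deg[9]=0, deg[5]=1.
Step 8: smallest deg-1 vertex = 5, p_8 = 6. Add edge {5,6}. Now deg[5]=0, deg[6]=1.
Final: two remaining deg-1 vertices are 6, 10. Add edge {6,10}.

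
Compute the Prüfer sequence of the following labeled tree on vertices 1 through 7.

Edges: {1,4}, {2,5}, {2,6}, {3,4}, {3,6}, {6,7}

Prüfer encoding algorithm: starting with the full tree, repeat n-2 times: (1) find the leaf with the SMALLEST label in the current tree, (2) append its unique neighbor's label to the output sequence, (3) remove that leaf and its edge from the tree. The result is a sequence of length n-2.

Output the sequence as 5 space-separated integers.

Answer: 4 3 6 2 6

Derivation:
Step 1: leaves = {1,5,7}. Remove smallest leaf 1, emit neighbor 4.
Step 2: leaves = {4,5,7}. Remove smallest leaf 4, emit neighbor 3.
Step 3: leaves = {3,5,7}. Remove smallest leaf 3, emit neighbor 6.
Step 4: leaves = {5,7}. Remove smallest leaf 5, emit neighbor 2.
Step 5: leaves = {2,7}. Remove smallest leaf 2, emit neighbor 6.
Done: 2 vertices remain (6, 7). Sequence = [4 3 6 2 6]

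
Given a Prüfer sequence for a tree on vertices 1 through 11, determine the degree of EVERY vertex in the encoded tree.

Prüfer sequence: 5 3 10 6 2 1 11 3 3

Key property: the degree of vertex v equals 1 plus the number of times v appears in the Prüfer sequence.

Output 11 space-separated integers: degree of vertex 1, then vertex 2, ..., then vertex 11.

Answer: 2 2 4 1 2 2 1 1 1 2 2

Derivation:
p_1 = 5: count[5] becomes 1
p_2 = 3: count[3] becomes 1
p_3 = 10: count[10] becomes 1
p_4 = 6: count[6] becomes 1
p_5 = 2: count[2] becomes 1
p_6 = 1: count[1] becomes 1
p_7 = 11: count[11] becomes 1
p_8 = 3: count[3] becomes 2
p_9 = 3: count[3] becomes 3
Degrees (1 + count): deg[1]=1+1=2, deg[2]=1+1=2, deg[3]=1+3=4, deg[4]=1+0=1, deg[5]=1+1=2, deg[6]=1+1=2, deg[7]=1+0=1, deg[8]=1+0=1, deg[9]=1+0=1, deg[10]=1+1=2, deg[11]=1+1=2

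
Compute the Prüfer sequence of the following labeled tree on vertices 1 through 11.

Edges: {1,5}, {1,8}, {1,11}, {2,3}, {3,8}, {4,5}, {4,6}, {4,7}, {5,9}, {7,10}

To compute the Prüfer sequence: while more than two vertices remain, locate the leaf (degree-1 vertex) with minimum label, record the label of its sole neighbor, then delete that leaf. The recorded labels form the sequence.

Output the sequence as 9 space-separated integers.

Answer: 3 8 4 1 5 7 4 5 1

Derivation:
Step 1: leaves = {2,6,9,10,11}. Remove smallest leaf 2, emit neighbor 3.
Step 2: leaves = {3,6,9,10,11}. Remove smallest leaf 3, emit neighbor 8.
Step 3: leaves = {6,8,9,10,11}. Remove smallest leaf 6, emit neighbor 4.
Step 4: leaves = {8,9,10,11}. Remove smallest leaf 8, emit neighbor 1.
Step 5: leaves = {9,10,11}. Remove smallest leaf 9, emit neighbor 5.
Step 6: leaves = {10,11}. Remove smallest leaf 10, emit neighbor 7.
Step 7: leaves = {7,11}. Remove smallest leaf 7, emit neighbor 4.
Step 8: leaves = {4,11}. Remove smallest leaf 4, emit neighbor 5.
Step 9: leaves = {5,11}. Remove smallest leaf 5, emit neighbor 1.
Done: 2 vertices remain (1, 11). Sequence = [3 8 4 1 5 7 4 5 1]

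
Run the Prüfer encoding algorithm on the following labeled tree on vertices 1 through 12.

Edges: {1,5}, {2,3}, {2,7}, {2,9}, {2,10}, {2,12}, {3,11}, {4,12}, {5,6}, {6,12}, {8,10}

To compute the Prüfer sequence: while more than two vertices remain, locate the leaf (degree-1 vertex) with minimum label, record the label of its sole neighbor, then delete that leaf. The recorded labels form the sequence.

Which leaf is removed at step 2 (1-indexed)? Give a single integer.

Step 1: current leaves = {1,4,7,8,9,11}. Remove leaf 1 (neighbor: 5).
Step 2: current leaves = {4,5,7,8,9,11}. Remove leaf 4 (neighbor: 12).

Answer: 4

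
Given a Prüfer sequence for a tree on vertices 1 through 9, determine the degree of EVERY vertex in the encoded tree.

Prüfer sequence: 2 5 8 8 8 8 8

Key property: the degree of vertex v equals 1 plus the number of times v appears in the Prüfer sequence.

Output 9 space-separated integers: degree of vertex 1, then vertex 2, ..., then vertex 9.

Answer: 1 2 1 1 2 1 1 6 1

Derivation:
p_1 = 2: count[2] becomes 1
p_2 = 5: count[5] becomes 1
p_3 = 8: count[8] becomes 1
p_4 = 8: count[8] becomes 2
p_5 = 8: count[8] becomes 3
p_6 = 8: count[8] becomes 4
p_7 = 8: count[8] becomes 5
Degrees (1 + count): deg[1]=1+0=1, deg[2]=1+1=2, deg[3]=1+0=1, deg[4]=1+0=1, deg[5]=1+1=2, deg[6]=1+0=1, deg[7]=1+0=1, deg[8]=1+5=6, deg[9]=1+0=1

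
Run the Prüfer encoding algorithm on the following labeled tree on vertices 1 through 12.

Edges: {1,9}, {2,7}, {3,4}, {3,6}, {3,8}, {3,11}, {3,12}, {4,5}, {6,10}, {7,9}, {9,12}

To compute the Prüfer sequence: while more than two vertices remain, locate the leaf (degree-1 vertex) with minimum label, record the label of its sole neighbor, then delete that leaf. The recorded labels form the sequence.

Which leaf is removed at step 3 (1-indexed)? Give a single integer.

Step 1: current leaves = {1,2,5,8,10,11}. Remove leaf 1 (neighbor: 9).
Step 2: current leaves = {2,5,8,10,11}. Remove leaf 2 (neighbor: 7).
Step 3: current leaves = {5,7,8,10,11}. Remove leaf 5 (neighbor: 4).

Answer: 5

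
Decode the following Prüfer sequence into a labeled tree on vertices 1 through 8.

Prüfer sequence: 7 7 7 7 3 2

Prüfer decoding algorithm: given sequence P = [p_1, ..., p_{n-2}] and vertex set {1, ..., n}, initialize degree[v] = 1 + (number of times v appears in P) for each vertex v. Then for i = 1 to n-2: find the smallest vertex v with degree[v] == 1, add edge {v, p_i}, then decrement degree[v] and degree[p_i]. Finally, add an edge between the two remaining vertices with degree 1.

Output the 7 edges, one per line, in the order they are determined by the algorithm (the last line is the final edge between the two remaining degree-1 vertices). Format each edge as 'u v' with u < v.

Initial degrees: {1:1, 2:2, 3:2, 4:1, 5:1, 6:1, 7:5, 8:1}
Step 1: smallest deg-1 vertex = 1, p_1 = 7. Add edge {1,7}. Now deg[1]=0, deg[7]=4.
Step 2: smallest deg-1 vertex = 4, p_2 = 7. Add edge {4,7}. Now deg[4]=0, deg[7]=3.
Step 3: smallest deg-1 vertex = 5, p_3 = 7. Add edge {5,7}. Now deg[5]=0, deg[7]=2.
Step 4: smallest deg-1 vertex = 6, p_4 = 7. Add edge {6,7}. Now deg[6]=0, deg[7]=1.
Step 5: smallest deg-1 vertex = 7, p_5 = 3. Add edge {3,7}. Now deg[7]=0, deg[3]=1.
Step 6: smallest deg-1 vertex = 3, p_6 = 2. Add edge {2,3}. Now deg[3]=0, deg[2]=1.
Final: two remaining deg-1 vertices are 2, 8. Add edge {2,8}.

Answer: 1 7
4 7
5 7
6 7
3 7
2 3
2 8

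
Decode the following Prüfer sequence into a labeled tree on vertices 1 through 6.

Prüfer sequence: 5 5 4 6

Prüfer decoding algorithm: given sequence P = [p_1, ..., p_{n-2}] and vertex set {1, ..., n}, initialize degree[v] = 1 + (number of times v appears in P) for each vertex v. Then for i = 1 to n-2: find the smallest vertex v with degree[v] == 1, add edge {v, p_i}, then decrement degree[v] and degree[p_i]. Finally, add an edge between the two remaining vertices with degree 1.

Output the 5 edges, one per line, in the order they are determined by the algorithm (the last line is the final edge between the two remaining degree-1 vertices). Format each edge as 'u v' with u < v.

Answer: 1 5
2 5
3 4
4 6
5 6

Derivation:
Initial degrees: {1:1, 2:1, 3:1, 4:2, 5:3, 6:2}
Step 1: smallest deg-1 vertex = 1, p_1 = 5. Add edge {1,5}. Now deg[1]=0, deg[5]=2.
Step 2: smallest deg-1 vertex = 2, p_2 = 5. Add edge {2,5}. Now deg[2]=0, deg[5]=1.
Step 3: smallest deg-1 vertex = 3, p_3 = 4. Add edge {3,4}. Now deg[3]=0, deg[4]=1.
Step 4: smallest deg-1 vertex = 4, p_4 = 6. Add edge {4,6}. Now deg[4]=0, deg[6]=1.
Final: two remaining deg-1 vertices are 5, 6. Add edge {5,6}.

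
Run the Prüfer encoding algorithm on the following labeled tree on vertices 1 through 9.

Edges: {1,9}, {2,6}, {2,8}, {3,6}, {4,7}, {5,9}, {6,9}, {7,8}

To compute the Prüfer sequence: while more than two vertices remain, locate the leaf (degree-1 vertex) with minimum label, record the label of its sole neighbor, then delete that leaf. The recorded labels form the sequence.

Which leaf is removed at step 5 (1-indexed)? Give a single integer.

Step 1: current leaves = {1,3,4,5}. Remove leaf 1 (neighbor: 9).
Step 2: current leaves = {3,4,5}. Remove leaf 3 (neighbor: 6).
Step 3: current leaves = {4,5}. Remove leaf 4 (neighbor: 7).
Step 4: current leaves = {5,7}. Remove leaf 5 (neighbor: 9).
Step 5: current leaves = {7,9}. Remove leaf 7 (neighbor: 8).

Answer: 7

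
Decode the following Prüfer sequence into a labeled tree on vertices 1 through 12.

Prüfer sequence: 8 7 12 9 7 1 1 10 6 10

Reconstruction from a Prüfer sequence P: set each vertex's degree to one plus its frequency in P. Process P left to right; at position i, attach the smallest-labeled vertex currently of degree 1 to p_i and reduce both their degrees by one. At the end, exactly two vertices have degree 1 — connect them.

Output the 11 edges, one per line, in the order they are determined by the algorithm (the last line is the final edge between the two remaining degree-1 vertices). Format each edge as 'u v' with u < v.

Initial degrees: {1:3, 2:1, 3:1, 4:1, 5:1, 6:2, 7:3, 8:2, 9:2, 10:3, 11:1, 12:2}
Step 1: smallest deg-1 vertex = 2, p_1 = 8. Add edge {2,8}. Now deg[2]=0, deg[8]=1.
Step 2: smallest deg-1 vertex = 3, p_2 = 7. Add edge {3,7}. Now deg[3]=0, deg[7]=2.
Step 3: smallest deg-1 vertex = 4, p_3 = 12. Add edge {4,12}. Now deg[4]=0, deg[12]=1.
Step 4: smallest deg-1 vertex = 5, p_4 = 9. Add edge {5,9}. Now deg[5]=0, deg[9]=1.
Step 5: smallest deg-1 vertex = 8, p_5 = 7. Add edge {7,8}. Now deg[8]=0, deg[7]=1.
Step 6: smallest deg-1 vertex = 7, p_6 = 1. Add edge {1,7}. Now deg[7]=0, deg[1]=2.
Step 7: smallest deg-1 vertex = 9, p_7 = 1. Add edge {1,9}. Now deg[9]=0, deg[1]=1.
Step 8: smallest deg-1 vertex = 1, p_8 = 10. Add edge {1,10}. Now deg[1]=0, deg[10]=2.
Step 9: smallest deg-1 vertex = 11, p_9 = 6. Add edge {6,11}. Now deg[11]=0, deg[6]=1.
Step 10: smallest deg-1 vertex = 6, p_10 = 10. Add edge {6,10}. Now deg[6]=0, deg[10]=1.
Final: two remaining deg-1 vertices are 10, 12. Add edge {10,12}.

Answer: 2 8
3 7
4 12
5 9
7 8
1 7
1 9
1 10
6 11
6 10
10 12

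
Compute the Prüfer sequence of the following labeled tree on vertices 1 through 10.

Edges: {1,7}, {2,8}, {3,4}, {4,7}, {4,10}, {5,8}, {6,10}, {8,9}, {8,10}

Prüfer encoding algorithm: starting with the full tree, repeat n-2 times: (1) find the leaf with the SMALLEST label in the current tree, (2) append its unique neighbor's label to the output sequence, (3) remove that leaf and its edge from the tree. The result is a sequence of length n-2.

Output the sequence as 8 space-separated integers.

Answer: 7 8 4 8 10 4 10 8

Derivation:
Step 1: leaves = {1,2,3,5,6,9}. Remove smallest leaf 1, emit neighbor 7.
Step 2: leaves = {2,3,5,6,7,9}. Remove smallest leaf 2, emit neighbor 8.
Step 3: leaves = {3,5,6,7,9}. Remove smallest leaf 3, emit neighbor 4.
Step 4: leaves = {5,6,7,9}. Remove smallest leaf 5, emit neighbor 8.
Step 5: leaves = {6,7,9}. Remove smallest leaf 6, emit neighbor 10.
Step 6: leaves = {7,9}. Remove smallest leaf 7, emit neighbor 4.
Step 7: leaves = {4,9}. Remove smallest leaf 4, emit neighbor 10.
Step 8: leaves = {9,10}. Remove smallest leaf 9, emit neighbor 8.
Done: 2 vertices remain (8, 10). Sequence = [7 8 4 8 10 4 10 8]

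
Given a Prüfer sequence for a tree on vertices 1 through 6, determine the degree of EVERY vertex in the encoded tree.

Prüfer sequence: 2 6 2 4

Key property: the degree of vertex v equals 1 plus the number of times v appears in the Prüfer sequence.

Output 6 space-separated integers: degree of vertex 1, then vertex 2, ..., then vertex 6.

p_1 = 2: count[2] becomes 1
p_2 = 6: count[6] becomes 1
p_3 = 2: count[2] becomes 2
p_4 = 4: count[4] becomes 1
Degrees (1 + count): deg[1]=1+0=1, deg[2]=1+2=3, deg[3]=1+0=1, deg[4]=1+1=2, deg[5]=1+0=1, deg[6]=1+1=2

Answer: 1 3 1 2 1 2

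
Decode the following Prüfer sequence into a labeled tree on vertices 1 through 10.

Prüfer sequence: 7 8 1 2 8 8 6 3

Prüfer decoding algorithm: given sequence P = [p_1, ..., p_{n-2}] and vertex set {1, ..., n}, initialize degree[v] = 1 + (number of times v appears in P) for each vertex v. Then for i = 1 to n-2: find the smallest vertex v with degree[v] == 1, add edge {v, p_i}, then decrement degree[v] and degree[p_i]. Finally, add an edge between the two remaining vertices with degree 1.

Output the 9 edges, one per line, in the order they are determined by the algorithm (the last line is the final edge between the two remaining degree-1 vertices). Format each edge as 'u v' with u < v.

Initial degrees: {1:2, 2:2, 3:2, 4:1, 5:1, 6:2, 7:2, 8:4, 9:1, 10:1}
Step 1: smallest deg-1 vertex = 4, p_1 = 7. Add edge {4,7}. Now deg[4]=0, deg[7]=1.
Step 2: smallest deg-1 vertex = 5, p_2 = 8. Add edge {5,8}. Now deg[5]=0, deg[8]=3.
Step 3: smallest deg-1 vertex = 7, p_3 = 1. Add edge {1,7}. Now deg[7]=0, deg[1]=1.
Step 4: smallest deg-1 vertex = 1, p_4 = 2. Add edge {1,2}. Now deg[1]=0, deg[2]=1.
Step 5: smallest deg-1 vertex = 2, p_5 = 8. Add edge {2,8}. Now deg[2]=0, deg[8]=2.
Step 6: smallest deg-1 vertex = 9, p_6 = 8. Add edge {8,9}. Now deg[9]=0, deg[8]=1.
Step 7: smallest deg-1 vertex = 8, p_7 = 6. Add edge {6,8}. Now deg[8]=0, deg[6]=1.
Step 8: smallest deg-1 vertex = 6, p_8 = 3. Add edge {3,6}. Now deg[6]=0, deg[3]=1.
Final: two remaining deg-1 vertices are 3, 10. Add edge {3,10}.

Answer: 4 7
5 8
1 7
1 2
2 8
8 9
6 8
3 6
3 10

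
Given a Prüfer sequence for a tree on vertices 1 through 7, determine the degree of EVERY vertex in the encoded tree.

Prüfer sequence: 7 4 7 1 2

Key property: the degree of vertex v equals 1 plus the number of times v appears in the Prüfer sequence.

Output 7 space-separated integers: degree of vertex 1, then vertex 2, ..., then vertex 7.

Answer: 2 2 1 2 1 1 3

Derivation:
p_1 = 7: count[7] becomes 1
p_2 = 4: count[4] becomes 1
p_3 = 7: count[7] becomes 2
p_4 = 1: count[1] becomes 1
p_5 = 2: count[2] becomes 1
Degrees (1 + count): deg[1]=1+1=2, deg[2]=1+1=2, deg[3]=1+0=1, deg[4]=1+1=2, deg[5]=1+0=1, deg[6]=1+0=1, deg[7]=1+2=3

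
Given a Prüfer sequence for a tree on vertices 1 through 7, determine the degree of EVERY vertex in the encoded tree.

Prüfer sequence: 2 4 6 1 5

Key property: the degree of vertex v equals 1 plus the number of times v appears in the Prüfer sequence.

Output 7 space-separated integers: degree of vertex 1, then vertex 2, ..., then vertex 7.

Answer: 2 2 1 2 2 2 1

Derivation:
p_1 = 2: count[2] becomes 1
p_2 = 4: count[4] becomes 1
p_3 = 6: count[6] becomes 1
p_4 = 1: count[1] becomes 1
p_5 = 5: count[5] becomes 1
Degrees (1 + count): deg[1]=1+1=2, deg[2]=1+1=2, deg[3]=1+0=1, deg[4]=1+1=2, deg[5]=1+1=2, deg[6]=1+1=2, deg[7]=1+0=1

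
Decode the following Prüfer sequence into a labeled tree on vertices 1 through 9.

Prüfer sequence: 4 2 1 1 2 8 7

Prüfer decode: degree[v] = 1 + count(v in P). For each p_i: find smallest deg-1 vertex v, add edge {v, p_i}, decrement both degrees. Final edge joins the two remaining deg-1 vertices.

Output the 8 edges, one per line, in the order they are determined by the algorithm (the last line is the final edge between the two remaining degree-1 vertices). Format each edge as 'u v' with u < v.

Answer: 3 4
2 4
1 5
1 6
1 2
2 8
7 8
7 9

Derivation:
Initial degrees: {1:3, 2:3, 3:1, 4:2, 5:1, 6:1, 7:2, 8:2, 9:1}
Step 1: smallest deg-1 vertex = 3, p_1 = 4. Add edge {3,4}. Now deg[3]=0, deg[4]=1.
Step 2: smallest deg-1 vertex = 4, p_2 = 2. Add edge {2,4}. Now deg[4]=0, deg[2]=2.
Step 3: smallest deg-1 vertex = 5, p_3 = 1. Add edge {1,5}. Now deg[5]=0, deg[1]=2.
Step 4: smallest deg-1 vertex = 6, p_4 = 1. Add edge {1,6}. Now deg[6]=0, deg[1]=1.
Step 5: smallest deg-1 vertex = 1, p_5 = 2. Add edge {1,2}. Now deg[1]=0, deg[2]=1.
Step 6: smallest deg-1 vertex = 2, p_6 = 8. Add edge {2,8}. Now deg[2]=0, deg[8]=1.
Step 7: smallest deg-1 vertex = 8, p_7 = 7. Add edge {7,8}. Now deg[8]=0, deg[7]=1.
Final: two remaining deg-1 vertices are 7, 9. Add edge {7,9}.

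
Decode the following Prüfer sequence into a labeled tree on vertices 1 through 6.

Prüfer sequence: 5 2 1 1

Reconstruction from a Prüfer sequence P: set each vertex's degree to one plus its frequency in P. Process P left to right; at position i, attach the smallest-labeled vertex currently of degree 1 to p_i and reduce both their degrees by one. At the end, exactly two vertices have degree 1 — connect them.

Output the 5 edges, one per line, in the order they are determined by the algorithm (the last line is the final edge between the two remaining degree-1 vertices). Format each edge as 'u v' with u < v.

Answer: 3 5
2 4
1 2
1 5
1 6

Derivation:
Initial degrees: {1:3, 2:2, 3:1, 4:1, 5:2, 6:1}
Step 1: smallest deg-1 vertex = 3, p_1 = 5. Add edge {3,5}. Now deg[3]=0, deg[5]=1.
Step 2: smallest deg-1 vertex = 4, p_2 = 2. Add edge {2,4}. Now deg[4]=0, deg[2]=1.
Step 3: smallest deg-1 vertex = 2, p_3 = 1. Add edge {1,2}. Now deg[2]=0, deg[1]=2.
Step 4: smallest deg-1 vertex = 5, p_4 = 1. Add edge {1,5}. Now deg[5]=0, deg[1]=1.
Final: two remaining deg-1 vertices are 1, 6. Add edge {1,6}.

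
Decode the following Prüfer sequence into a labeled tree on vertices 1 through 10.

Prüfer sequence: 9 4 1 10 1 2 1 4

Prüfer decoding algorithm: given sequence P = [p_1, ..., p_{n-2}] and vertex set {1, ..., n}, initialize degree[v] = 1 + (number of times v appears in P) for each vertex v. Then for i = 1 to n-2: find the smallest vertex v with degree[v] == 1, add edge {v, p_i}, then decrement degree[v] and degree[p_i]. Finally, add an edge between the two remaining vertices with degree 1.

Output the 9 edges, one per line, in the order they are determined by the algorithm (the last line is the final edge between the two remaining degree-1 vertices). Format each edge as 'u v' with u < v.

Answer: 3 9
4 5
1 6
7 10
1 8
2 9
1 2
1 4
4 10

Derivation:
Initial degrees: {1:4, 2:2, 3:1, 4:3, 5:1, 6:1, 7:1, 8:1, 9:2, 10:2}
Step 1: smallest deg-1 vertex = 3, p_1 = 9. Add edge {3,9}. Now deg[3]=0, deg[9]=1.
Step 2: smallest deg-1 vertex = 5, p_2 = 4. Add edge {4,5}. Now deg[5]=0, deg[4]=2.
Step 3: smallest deg-1 vertex = 6, p_3 = 1. Add edge {1,6}. Now deg[6]=0, deg[1]=3.
Step 4: smallest deg-1 vertex = 7, p_4 = 10. Add edge {7,10}. Now deg[7]=0, deg[10]=1.
Step 5: smallest deg-1 vertex = 8, p_5 = 1. Add edge {1,8}. Now deg[8]=0, deg[1]=2.
Step 6: smallest deg-1 vertex = 9, p_6 = 2. Add edge {2,9}. Now deg[9]=0, deg[2]=1.
Step 7: smallest deg-1 vertex = 2, p_7 = 1. Add edge {1,2}. Now deg[2]=0, deg[1]=1.
Step 8: smallest deg-1 vertex = 1, p_8 = 4. Add edge {1,4}. Now deg[1]=0, deg[4]=1.
Final: two remaining deg-1 vertices are 4, 10. Add edge {4,10}.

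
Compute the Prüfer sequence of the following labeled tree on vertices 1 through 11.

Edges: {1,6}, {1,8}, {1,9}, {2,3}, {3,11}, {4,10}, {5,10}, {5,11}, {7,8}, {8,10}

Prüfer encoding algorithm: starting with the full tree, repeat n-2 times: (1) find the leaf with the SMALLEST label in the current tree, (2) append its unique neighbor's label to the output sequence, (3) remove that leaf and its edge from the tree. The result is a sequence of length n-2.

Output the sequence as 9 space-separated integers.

Step 1: leaves = {2,4,6,7,9}. Remove smallest leaf 2, emit neighbor 3.
Step 2: leaves = {3,4,6,7,9}. Remove smallest leaf 3, emit neighbor 11.
Step 3: leaves = {4,6,7,9,11}. Remove smallest leaf 4, emit neighbor 10.
Step 4: leaves = {6,7,9,11}. Remove smallest leaf 6, emit neighbor 1.
Step 5: leaves = {7,9,11}. Remove smallest leaf 7, emit neighbor 8.
Step 6: leaves = {9,11}. Remove smallest leaf 9, emit neighbor 1.
Step 7: leaves = {1,11}. Remove smallest leaf 1, emit neighbor 8.
Step 8: leaves = {8,11}. Remove smallest leaf 8, emit neighbor 10.
Step 9: leaves = {10,11}. Remove smallest leaf 10, emit neighbor 5.
Done: 2 vertices remain (5, 11). Sequence = [3 11 10 1 8 1 8 10 5]

Answer: 3 11 10 1 8 1 8 10 5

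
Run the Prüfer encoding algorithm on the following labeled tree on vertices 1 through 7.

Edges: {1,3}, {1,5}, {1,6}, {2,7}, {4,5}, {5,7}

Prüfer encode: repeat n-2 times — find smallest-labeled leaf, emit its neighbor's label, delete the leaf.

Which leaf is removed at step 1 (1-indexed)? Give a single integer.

Answer: 2

Derivation:
Step 1: current leaves = {2,3,4,6}. Remove leaf 2 (neighbor: 7).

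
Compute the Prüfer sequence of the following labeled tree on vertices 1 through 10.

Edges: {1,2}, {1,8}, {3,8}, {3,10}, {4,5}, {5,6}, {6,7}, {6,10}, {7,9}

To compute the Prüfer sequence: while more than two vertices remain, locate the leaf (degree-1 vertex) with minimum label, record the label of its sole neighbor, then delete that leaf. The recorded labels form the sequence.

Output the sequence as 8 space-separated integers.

Step 1: leaves = {2,4,9}. Remove smallest leaf 2, emit neighbor 1.
Step 2: leaves = {1,4,9}. Remove smallest leaf 1, emit neighbor 8.
Step 3: leaves = {4,8,9}. Remove smallest leaf 4, emit neighbor 5.
Step 4: leaves = {5,8,9}. Remove smallest leaf 5, emit neighbor 6.
Step 5: leaves = {8,9}. Remove smallest leaf 8, emit neighbor 3.
Step 6: leaves = {3,9}. Remove smallest leaf 3, emit neighbor 10.
Step 7: leaves = {9,10}. Remove smallest leaf 9, emit neighbor 7.
Step 8: leaves = {7,10}. Remove smallest leaf 7, emit neighbor 6.
Done: 2 vertices remain (6, 10). Sequence = [1 8 5 6 3 10 7 6]

Answer: 1 8 5 6 3 10 7 6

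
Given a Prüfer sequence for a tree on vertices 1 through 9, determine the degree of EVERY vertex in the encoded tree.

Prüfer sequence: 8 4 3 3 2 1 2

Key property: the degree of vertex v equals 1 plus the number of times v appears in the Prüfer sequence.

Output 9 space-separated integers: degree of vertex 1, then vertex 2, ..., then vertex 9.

p_1 = 8: count[8] becomes 1
p_2 = 4: count[4] becomes 1
p_3 = 3: count[3] becomes 1
p_4 = 3: count[3] becomes 2
p_5 = 2: count[2] becomes 1
p_6 = 1: count[1] becomes 1
p_7 = 2: count[2] becomes 2
Degrees (1 + count): deg[1]=1+1=2, deg[2]=1+2=3, deg[3]=1+2=3, deg[4]=1+1=2, deg[5]=1+0=1, deg[6]=1+0=1, deg[7]=1+0=1, deg[8]=1+1=2, deg[9]=1+0=1

Answer: 2 3 3 2 1 1 1 2 1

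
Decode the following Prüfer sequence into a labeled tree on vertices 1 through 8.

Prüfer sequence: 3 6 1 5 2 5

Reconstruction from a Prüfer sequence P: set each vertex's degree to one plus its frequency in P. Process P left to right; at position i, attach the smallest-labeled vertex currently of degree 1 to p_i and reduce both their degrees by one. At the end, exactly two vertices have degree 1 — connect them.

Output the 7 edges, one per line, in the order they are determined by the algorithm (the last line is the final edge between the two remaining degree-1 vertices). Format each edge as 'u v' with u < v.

Answer: 3 4
3 6
1 6
1 5
2 7
2 5
5 8

Derivation:
Initial degrees: {1:2, 2:2, 3:2, 4:1, 5:3, 6:2, 7:1, 8:1}
Step 1: smallest deg-1 vertex = 4, p_1 = 3. Add edge {3,4}. Now deg[4]=0, deg[3]=1.
Step 2: smallest deg-1 vertex = 3, p_2 = 6. Add edge {3,6}. Now deg[3]=0, deg[6]=1.
Step 3: smallest deg-1 vertex = 6, p_3 = 1. Add edge {1,6}. Now deg[6]=0, deg[1]=1.
Step 4: smallest deg-1 vertex = 1, p_4 = 5. Add edge {1,5}. Now deg[1]=0, deg[5]=2.
Step 5: smallest deg-1 vertex = 7, p_5 = 2. Add edge {2,7}. Now deg[7]=0, deg[2]=1.
Step 6: smallest deg-1 vertex = 2, p_6 = 5. Add edge {2,5}. Now deg[2]=0, deg[5]=1.
Final: two remaining deg-1 vertices are 5, 8. Add edge {5,8}.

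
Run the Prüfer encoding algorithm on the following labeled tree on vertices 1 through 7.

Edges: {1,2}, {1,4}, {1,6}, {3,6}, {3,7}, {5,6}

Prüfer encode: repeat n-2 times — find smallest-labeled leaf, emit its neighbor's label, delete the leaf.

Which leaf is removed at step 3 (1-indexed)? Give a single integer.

Step 1: current leaves = {2,4,5,7}. Remove leaf 2 (neighbor: 1).
Step 2: current leaves = {4,5,7}. Remove leaf 4 (neighbor: 1).
Step 3: current leaves = {1,5,7}. Remove leaf 1 (neighbor: 6).

Answer: 1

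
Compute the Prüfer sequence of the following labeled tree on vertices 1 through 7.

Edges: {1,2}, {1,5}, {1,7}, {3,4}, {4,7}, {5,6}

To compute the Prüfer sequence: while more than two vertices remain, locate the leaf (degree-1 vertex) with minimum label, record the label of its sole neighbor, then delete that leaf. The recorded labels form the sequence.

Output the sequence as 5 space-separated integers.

Answer: 1 4 7 5 1

Derivation:
Step 1: leaves = {2,3,6}. Remove smallest leaf 2, emit neighbor 1.
Step 2: leaves = {3,6}. Remove smallest leaf 3, emit neighbor 4.
Step 3: leaves = {4,6}. Remove smallest leaf 4, emit neighbor 7.
Step 4: leaves = {6,7}. Remove smallest leaf 6, emit neighbor 5.
Step 5: leaves = {5,7}. Remove smallest leaf 5, emit neighbor 1.
Done: 2 vertices remain (1, 7). Sequence = [1 4 7 5 1]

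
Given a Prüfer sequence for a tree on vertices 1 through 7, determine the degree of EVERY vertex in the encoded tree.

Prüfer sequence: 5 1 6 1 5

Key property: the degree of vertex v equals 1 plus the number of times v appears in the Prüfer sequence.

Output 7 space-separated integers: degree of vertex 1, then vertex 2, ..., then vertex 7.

p_1 = 5: count[5] becomes 1
p_2 = 1: count[1] becomes 1
p_3 = 6: count[6] becomes 1
p_4 = 1: count[1] becomes 2
p_5 = 5: count[5] becomes 2
Degrees (1 + count): deg[1]=1+2=3, deg[2]=1+0=1, deg[3]=1+0=1, deg[4]=1+0=1, deg[5]=1+2=3, deg[6]=1+1=2, deg[7]=1+0=1

Answer: 3 1 1 1 3 2 1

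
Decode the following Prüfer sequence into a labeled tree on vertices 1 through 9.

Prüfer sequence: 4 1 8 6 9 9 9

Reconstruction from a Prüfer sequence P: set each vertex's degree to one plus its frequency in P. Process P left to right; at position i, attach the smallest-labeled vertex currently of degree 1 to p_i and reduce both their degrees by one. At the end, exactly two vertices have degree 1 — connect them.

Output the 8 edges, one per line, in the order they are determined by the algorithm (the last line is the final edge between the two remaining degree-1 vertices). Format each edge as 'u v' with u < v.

Initial degrees: {1:2, 2:1, 3:1, 4:2, 5:1, 6:2, 7:1, 8:2, 9:4}
Step 1: smallest deg-1 vertex = 2, p_1 = 4. Add edge {2,4}. Now deg[2]=0, deg[4]=1.
Step 2: smallest deg-1 vertex = 3, p_2 = 1. Add edge {1,3}. Now deg[3]=0, deg[1]=1.
Step 3: smallest deg-1 vertex = 1, p_3 = 8. Add edge {1,8}. Now deg[1]=0, deg[8]=1.
Step 4: smallest deg-1 vertex = 4, p_4 = 6. Add edge {4,6}. Now deg[4]=0, deg[6]=1.
Step 5: smallest deg-1 vertex = 5, p_5 = 9. Add edge {5,9}. Now deg[5]=0, deg[9]=3.
Step 6: smallest deg-1 vertex = 6, p_6 = 9. Add edge {6,9}. Now deg[6]=0, deg[9]=2.
Step 7: smallest deg-1 vertex = 7, p_7 = 9. Add edge {7,9}. Now deg[7]=0, deg[9]=1.
Final: two remaining deg-1 vertices are 8, 9. Add edge {8,9}.

Answer: 2 4
1 3
1 8
4 6
5 9
6 9
7 9
8 9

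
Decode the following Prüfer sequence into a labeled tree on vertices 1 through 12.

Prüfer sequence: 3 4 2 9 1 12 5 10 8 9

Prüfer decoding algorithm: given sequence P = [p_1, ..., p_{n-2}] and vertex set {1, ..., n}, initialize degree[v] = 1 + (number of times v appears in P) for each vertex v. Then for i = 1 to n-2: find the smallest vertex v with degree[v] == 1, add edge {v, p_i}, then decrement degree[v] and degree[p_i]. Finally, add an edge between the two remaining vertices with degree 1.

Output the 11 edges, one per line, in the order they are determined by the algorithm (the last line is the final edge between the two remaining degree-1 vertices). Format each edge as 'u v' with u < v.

Initial degrees: {1:2, 2:2, 3:2, 4:2, 5:2, 6:1, 7:1, 8:2, 9:3, 10:2, 11:1, 12:2}
Step 1: smallest deg-1 vertex = 6, p_1 = 3. Add edge {3,6}. Now deg[6]=0, deg[3]=1.
Step 2: smallest deg-1 vertex = 3, p_2 = 4. Add edge {3,4}. Now deg[3]=0, deg[4]=1.
Step 3: smallest deg-1 vertex = 4, p_3 = 2. Add edge {2,4}. Now deg[4]=0, deg[2]=1.
Step 4: smallest deg-1 vertex = 2, p_4 = 9. Add edge {2,9}. Now deg[2]=0, deg[9]=2.
Step 5: smallest deg-1 vertex = 7, p_5 = 1. Add edge {1,7}. Now deg[7]=0, deg[1]=1.
Step 6: smallest deg-1 vertex = 1, p_6 = 12. Add edge {1,12}. Now deg[1]=0, deg[12]=1.
Step 7: smallest deg-1 vertex = 11, p_7 = 5. Add edge {5,11}. Now deg[11]=0, deg[5]=1.
Step 8: smallest deg-1 vertex = 5, p_8 = 10. Add edge {5,10}. Now deg[5]=0, deg[10]=1.
Step 9: smallest deg-1 vertex = 10, p_9 = 8. Add edge {8,10}. Now deg[10]=0, deg[8]=1.
Step 10: smallest deg-1 vertex = 8, p_10 = 9. Add edge {8,9}. Now deg[8]=0, deg[9]=1.
Final: two remaining deg-1 vertices are 9, 12. Add edge {9,12}.

Answer: 3 6
3 4
2 4
2 9
1 7
1 12
5 11
5 10
8 10
8 9
9 12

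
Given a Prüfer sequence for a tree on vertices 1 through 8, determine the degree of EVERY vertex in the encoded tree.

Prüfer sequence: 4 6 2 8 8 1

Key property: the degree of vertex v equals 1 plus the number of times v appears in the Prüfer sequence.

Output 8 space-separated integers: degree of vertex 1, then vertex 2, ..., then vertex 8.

Answer: 2 2 1 2 1 2 1 3

Derivation:
p_1 = 4: count[4] becomes 1
p_2 = 6: count[6] becomes 1
p_3 = 2: count[2] becomes 1
p_4 = 8: count[8] becomes 1
p_5 = 8: count[8] becomes 2
p_6 = 1: count[1] becomes 1
Degrees (1 + count): deg[1]=1+1=2, deg[2]=1+1=2, deg[3]=1+0=1, deg[4]=1+1=2, deg[5]=1+0=1, deg[6]=1+1=2, deg[7]=1+0=1, deg[8]=1+2=3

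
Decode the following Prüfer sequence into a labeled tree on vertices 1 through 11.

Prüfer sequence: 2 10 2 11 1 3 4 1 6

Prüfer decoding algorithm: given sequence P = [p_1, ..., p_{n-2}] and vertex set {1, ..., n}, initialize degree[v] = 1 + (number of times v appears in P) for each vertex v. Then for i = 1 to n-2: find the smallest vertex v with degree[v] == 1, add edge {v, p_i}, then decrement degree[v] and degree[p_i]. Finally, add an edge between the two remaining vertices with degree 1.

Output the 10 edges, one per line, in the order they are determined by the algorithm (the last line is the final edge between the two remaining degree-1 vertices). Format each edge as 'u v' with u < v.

Answer: 2 5
7 10
2 8
2 11
1 9
3 10
3 4
1 4
1 6
6 11

Derivation:
Initial degrees: {1:3, 2:3, 3:2, 4:2, 5:1, 6:2, 7:1, 8:1, 9:1, 10:2, 11:2}
Step 1: smallest deg-1 vertex = 5, p_1 = 2. Add edge {2,5}. Now deg[5]=0, deg[2]=2.
Step 2: smallest deg-1 vertex = 7, p_2 = 10. Add edge {7,10}. Now deg[7]=0, deg[10]=1.
Step 3: smallest deg-1 vertex = 8, p_3 = 2. Add edge {2,8}. Now deg[8]=0, deg[2]=1.
Step 4: smallest deg-1 vertex = 2, p_4 = 11. Add edge {2,11}. Now deg[2]=0, deg[11]=1.
Step 5: smallest deg-1 vertex = 9, p_5 = 1. Add edge {1,9}. Now deg[9]=0, deg[1]=2.
Step 6: smallest deg-1 vertex = 10, p_6 = 3. Add edge {3,10}. Now deg[10]=0, deg[3]=1.
Step 7: smallest deg-1 vertex = 3, p_7 = 4. Add edge {3,4}. Now deg[3]=0, deg[4]=1.
Step 8: smallest deg-1 vertex = 4, p_8 = 1. Add edge {1,4}. Now deg[4]=0, deg[1]=1.
Step 9: smallest deg-1 vertex = 1, p_9 = 6. Add edge {1,6}. Now deg[1]=0, deg[6]=1.
Final: two remaining deg-1 vertices are 6, 11. Add edge {6,11}.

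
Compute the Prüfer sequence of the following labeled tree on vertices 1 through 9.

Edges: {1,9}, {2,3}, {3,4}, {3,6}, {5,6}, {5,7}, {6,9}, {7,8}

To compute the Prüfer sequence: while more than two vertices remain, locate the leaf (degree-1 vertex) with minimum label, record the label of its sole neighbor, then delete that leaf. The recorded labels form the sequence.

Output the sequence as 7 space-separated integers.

Answer: 9 3 3 6 7 5 6

Derivation:
Step 1: leaves = {1,2,4,8}. Remove smallest leaf 1, emit neighbor 9.
Step 2: leaves = {2,4,8,9}. Remove smallest leaf 2, emit neighbor 3.
Step 3: leaves = {4,8,9}. Remove smallest leaf 4, emit neighbor 3.
Step 4: leaves = {3,8,9}. Remove smallest leaf 3, emit neighbor 6.
Step 5: leaves = {8,9}. Remove smallest leaf 8, emit neighbor 7.
Step 6: leaves = {7,9}. Remove smallest leaf 7, emit neighbor 5.
Step 7: leaves = {5,9}. Remove smallest leaf 5, emit neighbor 6.
Done: 2 vertices remain (6, 9). Sequence = [9 3 3 6 7 5 6]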